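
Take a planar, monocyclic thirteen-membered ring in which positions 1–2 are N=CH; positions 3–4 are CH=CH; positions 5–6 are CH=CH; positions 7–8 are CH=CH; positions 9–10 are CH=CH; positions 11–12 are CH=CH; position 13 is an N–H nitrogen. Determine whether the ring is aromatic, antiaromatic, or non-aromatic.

Aromatic

The p orbitals form a continuous loop: every atom in a ring double bond is sp² and brings one electron to the p orbital; each =N– nitrogen is pyridine-type (lone pair in the sp² plane, one electron in the p orbital); the pyrrole-type nitrogen donates its lone pair from the p orbital. The ring is fully conjugated.
π-electron count: 6 × 2 = 12 from the double-bond units + 2 from the NH atom = 14.
14 = 4(3) + 2, which satisfies Hückel's 4n+2 rule.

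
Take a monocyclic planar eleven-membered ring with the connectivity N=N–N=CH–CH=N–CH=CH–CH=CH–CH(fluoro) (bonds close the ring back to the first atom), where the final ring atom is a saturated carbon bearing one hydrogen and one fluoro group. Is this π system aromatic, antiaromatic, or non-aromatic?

Non-aromatic

The CH(fluoro) carbon is saturated: that saturated carbon is sp³ and has no p orbital in the ring π system. Conjugation is not continuous around the ring.
Hückel's rule only applies to fully conjugated rings, so this one is simply non-aromatic.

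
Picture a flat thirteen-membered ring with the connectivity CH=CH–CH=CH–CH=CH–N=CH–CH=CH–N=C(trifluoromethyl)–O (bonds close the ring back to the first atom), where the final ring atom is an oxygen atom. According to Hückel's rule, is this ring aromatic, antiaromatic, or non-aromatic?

The p orbitals form a continuous loop: each doubly-bonded ring atom is sp² with one p-orbital electron; each sp² =N– keeps its lone pair in-plane and puts one electron into the π system; the oxygen donates one lone pair from its p orbital. The ring is fully conjugated.
Adding the contributions, 6 × 2 = 12 from the double-bond units + 2 from the O atom = 14.
Since 14 = 4·3 + 2, the ring meets the 4n+2 criterion.

Aromatic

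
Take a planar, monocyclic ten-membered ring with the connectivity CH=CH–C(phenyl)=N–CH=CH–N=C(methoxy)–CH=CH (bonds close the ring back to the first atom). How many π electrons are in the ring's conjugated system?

Every ring atom contributes a p orbital perpendicular to the ring (every atom in a ring double bond is sp² and brings one electron to the p orbital; the doubly-bonded nitrogens are pyridine-type — their lone pairs lie in the ring plane, leaving one electron in the p orbital), so the π system is cyclic and fully conjugated.
Counting π electrons: 5 × 2 = 10 from the 5 double-bond units.

10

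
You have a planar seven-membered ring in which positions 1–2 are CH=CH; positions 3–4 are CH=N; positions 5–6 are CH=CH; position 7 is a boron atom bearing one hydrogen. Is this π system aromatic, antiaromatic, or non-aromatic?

The p orbitals form a continuous loop: each doubly-bonded ring atom is sp² with one p-orbital electron; each sp² =N– keeps its lone pair in-plane and puts one electron into the π system; the boron has an empty p orbital. The ring is fully conjugated.
π-electron count: 3 × 2 = 6 from the double-bond units + 0 from the BH atom = 6.
That gives a 4n+2 count (6, n = 1).

Aromatic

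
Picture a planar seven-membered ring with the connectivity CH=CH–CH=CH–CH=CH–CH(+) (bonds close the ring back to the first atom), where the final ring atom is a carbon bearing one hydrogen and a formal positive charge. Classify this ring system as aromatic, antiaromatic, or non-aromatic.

The p orbitals form a continuous loop: each doubly-bonded ring atom is sp² with one p-orbital electron; the carbocation has an empty p orbital. The ring is fully conjugated.
Counting π electrons: 3 × 2 = 6 from the double-bond units + 0 from the CH(+) atom = 6.
With 6 π electrons (n = 1), the Hückel 4n+2 condition holds.
This is the tropylium cation.

Aromatic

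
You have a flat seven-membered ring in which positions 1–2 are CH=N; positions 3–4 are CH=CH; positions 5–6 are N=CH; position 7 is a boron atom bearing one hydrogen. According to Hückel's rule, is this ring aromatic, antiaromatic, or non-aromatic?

All ring atoms are sp² and supply a p orbital to the ring (every atom in a ring double bond is sp² and brings one electron to the p orbital; the doubly-bonded nitrogens are pyridine-type — their lone pairs lie in the ring plane, leaving one electron in the p orbital; the boron has an empty p orbital); the conjugation is uninterrupted.
Adding the contributions, 3 × 2 = 6 from the double-bond units + 0 from the BH atom = 6.
6 = 4(1) + 2, which satisfies Hückel's 4n+2 rule.

Aromatic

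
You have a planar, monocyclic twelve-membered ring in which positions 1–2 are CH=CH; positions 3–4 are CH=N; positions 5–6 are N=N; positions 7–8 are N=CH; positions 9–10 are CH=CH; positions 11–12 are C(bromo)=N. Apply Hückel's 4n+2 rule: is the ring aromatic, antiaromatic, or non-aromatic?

The p orbitals form a continuous loop: the double-bond atoms are sp², each contributing one p electron; each =N– nitrogen is pyridine-type (lone pair in the sp² plane, one electron in the p orbital). The ring is fully conjugated.
Counting π electrons: 6 × 2 = 12 from the 6 double-bond units.
With 12 = 4·3 π electrons, Hückel's rule classifies the planar ring as antiaromatic.

Antiaromatic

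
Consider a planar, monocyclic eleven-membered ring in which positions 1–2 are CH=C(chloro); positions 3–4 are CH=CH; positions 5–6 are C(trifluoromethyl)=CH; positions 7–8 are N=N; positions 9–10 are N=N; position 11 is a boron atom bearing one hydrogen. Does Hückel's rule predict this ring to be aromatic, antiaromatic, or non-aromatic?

Aromatic

The p orbitals form a continuous loop: every atom in a ring double bond is sp² and brings one electron to the p orbital; each =N– nitrogen is pyridine-type (lone pair in the sp² plane, one electron in the p orbital); the boron has an empty p orbital. The ring is fully conjugated.
Counting π electrons: 5 × 2 = 10 from the double-bond units + 0 from the BH atom = 10.
With 10 π electrons (n = 2), the Hückel 4n+2 condition holds.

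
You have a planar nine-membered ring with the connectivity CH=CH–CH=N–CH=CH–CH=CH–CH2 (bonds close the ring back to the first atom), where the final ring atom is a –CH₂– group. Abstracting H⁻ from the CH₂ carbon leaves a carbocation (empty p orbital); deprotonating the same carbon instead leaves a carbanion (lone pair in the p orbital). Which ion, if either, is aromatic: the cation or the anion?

The anion

In either ion the ring is fully conjugated: every atom, including the new sp² carbon, supplies a p orbital.
Cation: 4 × 2 + 0 = 8 π electrons → 4(2), antiaromatic.
Anion: 4 × 2 + 2 = 10 π electrons → 4(2)+2, aromatic.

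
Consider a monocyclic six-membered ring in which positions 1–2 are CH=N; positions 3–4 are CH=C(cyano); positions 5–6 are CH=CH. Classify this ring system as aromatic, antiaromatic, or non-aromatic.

All ring atoms are sp² and supply a p orbital to the ring (every atom in a ring double bond is sp² and brings one electron to the p orbital; each =N– nitrogen is pyridine-type (lone pair in the sp² plane, one electron in the p orbital)); the conjugation is uninterrupted.
π-electron count: 3 × 2 = 6 from the 3 double-bond units.
6 = 4(1) + 2, which satisfies Hückel's 4n+2 rule.

Aromatic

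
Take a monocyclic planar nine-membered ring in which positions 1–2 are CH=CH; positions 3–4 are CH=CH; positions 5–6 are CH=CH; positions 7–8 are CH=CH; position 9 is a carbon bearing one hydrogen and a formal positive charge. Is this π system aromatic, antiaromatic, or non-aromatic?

Check conjugation: every atom in a ring double bond is sp² and brings one electron to the p orbital; the carbocation has an empty p orbital — every position has a p orbital, so the cyclic π system is continuous.
Counting π electrons: 4 × 2 = 8 from the double-bond units + 0 from the CH(+) atom = 8.
8 = 4(2); a planar, fully conjugated 4n system is antiaromatic.

Antiaromatic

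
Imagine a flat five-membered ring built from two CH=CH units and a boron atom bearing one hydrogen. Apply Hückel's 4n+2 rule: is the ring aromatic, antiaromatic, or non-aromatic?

The p orbitals form a continuous loop: each doubly-bonded ring atom is sp² with one p-orbital electron; the boron has an empty p orbital. The ring is fully conjugated.
π-electron count: 2 × 2 = 4 from the double-bond units + 0 from the BH atom = 4.
4 = 4(1); a planar, fully conjugated 4n system is antiaromatic.

Antiaromatic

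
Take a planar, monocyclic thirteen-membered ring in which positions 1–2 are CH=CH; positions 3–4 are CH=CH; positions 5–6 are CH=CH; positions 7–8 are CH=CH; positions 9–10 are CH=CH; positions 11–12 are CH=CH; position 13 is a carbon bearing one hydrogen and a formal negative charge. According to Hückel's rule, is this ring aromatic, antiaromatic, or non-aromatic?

Aromatic

Every ring atom contributes a p orbital perpendicular to the ring (the double-bond atoms are sp², each contributing one p electron; the carbanion's lone pair occupies the p orbital), so the π system is cyclic and fully conjugated.
Adding the contributions, 6 × 2 = 12 from the double-bond units + 2 from the CH(-) atom = 14.
With 14 π electrons (n = 3), the Hückel 4n+2 condition holds.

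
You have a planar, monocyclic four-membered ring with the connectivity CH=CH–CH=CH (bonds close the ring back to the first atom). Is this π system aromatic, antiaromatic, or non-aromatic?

Antiaromatic

Every ring atom contributes a p orbital perpendicular to the ring (each doubly-bonded ring atom is sp² with one p-orbital electron), so the π system is cyclic and fully conjugated.
π-electron count: 2 × 2 = 4 from the 2 double-bond units.
With 4 = 4·1 π electrons, Hückel's rule classifies the planar ring as antiaromatic.
(The species described is cyclobutadiene.)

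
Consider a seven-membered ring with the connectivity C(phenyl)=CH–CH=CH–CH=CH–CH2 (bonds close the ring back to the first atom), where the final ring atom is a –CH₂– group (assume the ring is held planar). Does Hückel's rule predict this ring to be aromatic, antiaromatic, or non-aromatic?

Non-aromatic

The CH2 carbon is saturated: the tetrahedral CH₂ carbon is sp³ and has no p orbital in the ring π system. Conjugation is not continuous around the ring.
Without a continuous loop of overlapping p orbitals the Hückel electron count never comes into play.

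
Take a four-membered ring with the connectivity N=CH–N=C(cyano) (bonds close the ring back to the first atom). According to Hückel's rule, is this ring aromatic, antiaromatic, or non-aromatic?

All ring atoms are sp² and supply a p orbital to the ring (the double-bond atoms are sp², each contributing one p electron; each sp² =N– keeps its lone pair in-plane and puts one electron into the π system); the conjugation is uninterrupted.
Counting π electrons: 2 × 2 = 4 from the 2 double-bond units.
With 4 = 4·1 π electrons, Hückel's rule classifies the planar ring as antiaromatic.

Antiaromatic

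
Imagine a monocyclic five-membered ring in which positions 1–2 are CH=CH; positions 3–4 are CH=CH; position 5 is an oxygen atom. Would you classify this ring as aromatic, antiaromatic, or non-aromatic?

All ring atoms are sp² and supply a p orbital to the ring (every atom in a ring double bond is sp² and brings one electron to the p orbital; the oxygen donates one lone pair from its p orbital); the conjugation is uninterrupted.
Tallying contributions gives 2 × 2 = 4 from the double-bond units + 2 from the O atom = 6.
That gives a 4n+2 count (6, n = 1).
(This ring is furan.)

Aromatic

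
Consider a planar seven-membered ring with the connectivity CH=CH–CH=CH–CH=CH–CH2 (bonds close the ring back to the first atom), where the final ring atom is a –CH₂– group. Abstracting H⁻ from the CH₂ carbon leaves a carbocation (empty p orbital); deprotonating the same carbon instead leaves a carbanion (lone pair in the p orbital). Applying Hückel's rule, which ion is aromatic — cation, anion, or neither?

Once that carbon is sp², every ring atom has a p orbital and both ions are fully conjugated.
Cation: 3 × 2 + 0 = 6 π electrons → 4(1)+2, aromatic.
Anion: 3 × 2 + 2 = 8 π electrons → 4(2), antiaromatic.

The cation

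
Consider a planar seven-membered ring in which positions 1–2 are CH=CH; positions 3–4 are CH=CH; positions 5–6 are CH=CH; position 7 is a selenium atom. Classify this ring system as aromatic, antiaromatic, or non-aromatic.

Antiaromatic

The p orbitals form a continuous loop: each doubly-bonded ring atom is sp² with one p-orbital electron; the selenium donates one lone pair from its p orbital. The ring is fully conjugated.
π-electron count: 3 × 2 = 6 from the double-bond units + 2 from the Se atom = 8.
With 8 = 4·2 π electrons, Hückel's rule classifies the planar ring as antiaromatic.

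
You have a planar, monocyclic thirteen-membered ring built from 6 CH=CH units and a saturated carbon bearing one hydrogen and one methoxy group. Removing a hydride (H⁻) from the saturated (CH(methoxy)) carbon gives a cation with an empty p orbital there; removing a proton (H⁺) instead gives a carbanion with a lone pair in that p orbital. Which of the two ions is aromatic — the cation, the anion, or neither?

Once that carbon is sp², every ring atom has a p orbital and both ions are fully conjugated.
Cation: 6 × 2 + 0 = 12 π electrons → 4(3), antiaromatic.
Anion: 6 × 2 + 2 = 14 π electrons → 4(3)+2, aromatic.

The anion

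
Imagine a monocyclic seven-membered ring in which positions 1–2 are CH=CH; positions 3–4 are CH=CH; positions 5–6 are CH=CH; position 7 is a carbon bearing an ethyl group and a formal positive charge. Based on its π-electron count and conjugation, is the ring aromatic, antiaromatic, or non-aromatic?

Aromatic

The p orbitals form a continuous loop: every atom in a ring double bond is sp² and brings one electron to the p orbital; the carbocation has an empty p orbital. The ring is fully conjugated.
π-electron count: 3 × 2 = 6 from the double-bond units + 0 from the C(ethyl)(+) atom = 6.
6 = 4(1) + 2, which satisfies Hückel's 4n+2 rule.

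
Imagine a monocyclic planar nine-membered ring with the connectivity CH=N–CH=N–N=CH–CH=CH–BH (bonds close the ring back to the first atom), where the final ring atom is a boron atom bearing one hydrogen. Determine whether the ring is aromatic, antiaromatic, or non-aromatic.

Every ring atom contributes a p orbital perpendicular to the ring (each doubly-bonded ring atom is sp² with one p-orbital electron; the doubly-bonded nitrogens are pyridine-type — their lone pairs lie in the ring plane, leaving one electron in the p orbital; the boron has an empty p orbital), so the π system is cyclic and fully conjugated.
π-electron count: 4 × 2 = 8 from the double-bond units + 0 from the BH atom = 8.
8 is a 4n count (n = 2), so the planar conjugated ring is antiaromatic.

Antiaromatic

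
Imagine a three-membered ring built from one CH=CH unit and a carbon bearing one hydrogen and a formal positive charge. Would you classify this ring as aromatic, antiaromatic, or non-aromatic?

Aromatic

The p orbitals form a continuous loop: the double-bond atoms are sp², each contributing one p electron; the carbocation has an empty p orbital. The ring is fully conjugated.
Adding the contributions, 1 × 2 = 2 from the double-bond unit + 0 from the CH(+) atom = 2.
That gives a 4n+2 count (2, n = 0).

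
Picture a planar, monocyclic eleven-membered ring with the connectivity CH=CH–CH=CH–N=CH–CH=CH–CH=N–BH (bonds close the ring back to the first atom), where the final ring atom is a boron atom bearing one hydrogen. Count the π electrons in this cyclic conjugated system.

Every ring atom contributes a p orbital perpendicular to the ring (the double-bond atoms are sp², each contributing one p electron; the doubly-bonded nitrogens are pyridine-type — their lone pairs lie in the ring plane, leaving one electron in the p orbital; the boron has an empty p orbital), so the π system is cyclic and fully conjugated.
Tallying contributions gives 5 × 2 = 10 from the double-bond units + 0 from the BH atom = 10.

10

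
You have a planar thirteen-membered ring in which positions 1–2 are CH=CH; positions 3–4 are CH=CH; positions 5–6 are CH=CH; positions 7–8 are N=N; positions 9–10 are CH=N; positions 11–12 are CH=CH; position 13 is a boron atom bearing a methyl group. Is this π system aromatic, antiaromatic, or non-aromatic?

Every ring atom contributes a p orbital perpendicular to the ring (every atom in a ring double bond is sp² and brings one electron to the p orbital; each =N– nitrogen is pyridine-type (lone pair in the sp² plane, one electron in the p orbital); the boron has an empty p orbital), so the π system is cyclic and fully conjugated.
Counting π electrons: 6 × 2 = 12 from the double-bond units + 0 from the B(methyl) atom = 12.
12 is a 4n count (n = 3), so the planar conjugated ring is antiaromatic.

Antiaromatic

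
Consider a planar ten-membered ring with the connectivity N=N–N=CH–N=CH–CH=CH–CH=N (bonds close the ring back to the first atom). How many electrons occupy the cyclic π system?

Check conjugation: the double-bond atoms are sp², each contributing one p electron; each =N– nitrogen is pyridine-type (lone pair in the sp² plane, one electron in the p orbital) — every position has a p orbital, so the cyclic π system is continuous.
Adding the contributions, 5 × 2 = 10 from the 5 double-bond units.

10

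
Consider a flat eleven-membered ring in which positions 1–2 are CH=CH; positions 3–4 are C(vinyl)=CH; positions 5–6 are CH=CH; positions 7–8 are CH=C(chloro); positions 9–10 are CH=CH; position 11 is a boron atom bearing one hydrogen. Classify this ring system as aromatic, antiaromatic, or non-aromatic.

Check conjugation: each doubly-bonded ring atom is sp² with one p-orbital electron; the boron has an empty p orbital — every position has a p orbital, so the cyclic π system is continuous.
π-electron count: 5 × 2 = 10 from the double-bond units + 0 from the BH atom = 10.
10 = 4(2) + 2, which satisfies Hückel's 4n+2 rule.

Aromatic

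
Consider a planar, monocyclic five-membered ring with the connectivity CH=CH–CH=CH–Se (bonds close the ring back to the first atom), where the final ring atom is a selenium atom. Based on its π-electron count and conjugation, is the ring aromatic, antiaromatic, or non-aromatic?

Check conjugation: each doubly-bonded ring atom is sp² with one p-orbital electron; the selenium donates one lone pair from its p orbital — every position has a p orbital, so the cyclic π system is continuous.
π-electron count: 2 × 2 = 4 from the double-bond units + 2 from the Se atom = 6.
Since 6 = 4·1 + 2, the ring meets the 4n+2 criterion.

Aromatic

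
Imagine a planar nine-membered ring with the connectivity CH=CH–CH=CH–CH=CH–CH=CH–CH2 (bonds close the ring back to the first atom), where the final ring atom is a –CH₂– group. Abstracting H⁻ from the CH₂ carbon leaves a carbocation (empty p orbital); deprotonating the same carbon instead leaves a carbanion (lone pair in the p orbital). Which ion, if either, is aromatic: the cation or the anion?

Once that carbon is sp², every ring atom has a p orbital and both ions are fully conjugated.
Cation: 4 × 2 + 0 = 8 π electrons → 4(2), antiaromatic.
Anion: 4 × 2 + 2 = 10 π electrons → 4(2)+2, aromatic.

The anion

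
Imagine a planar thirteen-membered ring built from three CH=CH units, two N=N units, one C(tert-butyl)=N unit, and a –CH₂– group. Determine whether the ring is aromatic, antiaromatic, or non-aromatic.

The CH2 carbon is saturated: the tetrahedral CH₂ carbon is sp³ and has no p orbital in the ring π system. Conjugation is not continuous around the ring.
Without a continuous loop of overlapping p orbitals the Hückel electron count never comes into play.

Non-aromatic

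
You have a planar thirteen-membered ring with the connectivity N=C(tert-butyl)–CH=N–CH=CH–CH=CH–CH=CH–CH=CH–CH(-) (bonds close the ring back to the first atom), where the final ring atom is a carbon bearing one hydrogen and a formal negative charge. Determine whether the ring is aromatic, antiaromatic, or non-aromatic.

All ring atoms are sp² and supply a p orbital to the ring (every atom in a ring double bond is sp² and brings one electron to the p orbital; each sp² =N– keeps its lone pair in-plane and puts one electron into the π system; the carbanion's lone pair occupies the p orbital); the conjugation is uninterrupted.
Counting π electrons: 6 × 2 = 12 from the double-bond units + 2 from the CH(-) atom = 14.
With 14 π electrons (n = 3), the Hückel 4n+2 condition holds.

Aromatic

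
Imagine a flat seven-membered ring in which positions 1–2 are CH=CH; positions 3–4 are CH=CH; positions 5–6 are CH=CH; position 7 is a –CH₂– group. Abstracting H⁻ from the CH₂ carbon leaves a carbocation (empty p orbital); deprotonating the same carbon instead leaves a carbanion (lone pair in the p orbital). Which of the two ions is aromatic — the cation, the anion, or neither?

In both ions every ring atom is sp² and contributes a p orbital, so both rings are fully conjugated.
Cation: 3 × 2 + 0 = 6 π electrons → 4(1)+2, aromatic.
Anion: 3 × 2 + 2 = 8 π electrons → 4(2), antiaromatic.

The cation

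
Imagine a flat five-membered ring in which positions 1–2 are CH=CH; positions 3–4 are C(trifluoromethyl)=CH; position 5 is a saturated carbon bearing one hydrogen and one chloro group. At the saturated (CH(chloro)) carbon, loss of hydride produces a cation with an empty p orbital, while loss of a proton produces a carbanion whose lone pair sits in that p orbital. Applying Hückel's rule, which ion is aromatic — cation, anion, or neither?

The anion

Both ions have a continuous loop of p orbitals — each ring atom is sp².
Cation: 2 × 2 + 0 = 4 π electrons → 4(1), antiaromatic.
Anion: 2 × 2 + 2 = 6 π electrons → 4(1)+2, aromatic.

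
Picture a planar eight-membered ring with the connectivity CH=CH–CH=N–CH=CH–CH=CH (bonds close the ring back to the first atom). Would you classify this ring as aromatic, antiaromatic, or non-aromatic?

Antiaromatic

The p orbitals form a continuous loop: each doubly-bonded ring atom is sp² with one p-orbital electron; the doubly-bonded nitrogens are pyridine-type — their lone pairs lie in the ring plane, leaving one electron in the p orbital. The ring is fully conjugated.
Counting π electrons: 4 × 2 = 8 from the 4 double-bond units.
8 is a 4n count (n = 2), so the planar conjugated ring is antiaromatic.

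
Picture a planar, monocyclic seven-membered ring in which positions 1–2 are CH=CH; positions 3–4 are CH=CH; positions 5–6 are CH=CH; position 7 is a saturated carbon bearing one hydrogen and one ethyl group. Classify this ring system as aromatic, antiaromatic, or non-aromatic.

The CH(ethyl) position has four σ bonds — that saturated carbon is sp³ and has no p orbital in the ring π system — so the cyclic conjugation is interrupted.
Broken conjugation rules out both aromaticity and antiaromaticity.

Non-aromatic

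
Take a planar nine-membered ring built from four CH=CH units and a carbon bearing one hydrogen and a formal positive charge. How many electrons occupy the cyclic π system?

The p orbitals form a continuous loop: the double-bond atoms are sp², each contributing one p electron; the carbocation has an empty p orbital. The ring is fully conjugated.
Tallying contributions gives 4 × 2 = 8 from the double-bond units + 0 from the CH(+) atom = 8.

8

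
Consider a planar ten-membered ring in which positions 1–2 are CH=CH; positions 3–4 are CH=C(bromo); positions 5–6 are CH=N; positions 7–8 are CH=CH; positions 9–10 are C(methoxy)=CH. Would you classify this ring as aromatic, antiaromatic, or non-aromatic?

The p orbitals form a continuous loop: the double-bond atoms are sp², each contributing one p electron; each sp² =N– keeps its lone pair in-plane and puts one electron into the π system. The ring is fully conjugated.
Adding the contributions, 5 × 2 = 10 from the 5 double-bond units.
With 10 π electrons (n = 2), the Hückel 4n+2 condition holds.

Aromatic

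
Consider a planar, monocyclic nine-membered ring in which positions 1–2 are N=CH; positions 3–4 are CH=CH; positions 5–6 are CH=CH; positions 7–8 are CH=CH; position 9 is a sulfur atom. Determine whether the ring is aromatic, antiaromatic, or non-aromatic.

Aromatic

The p orbitals form a continuous loop: each doubly-bonded ring atom is sp² with one p-orbital electron; each =N– nitrogen is pyridine-type (lone pair in the sp² plane, one electron in the p orbital); the sulfur donates one lone pair from its p orbital. The ring is fully conjugated.
Adding the contributions, 4 × 2 = 8 from the double-bond units + 2 from the S atom = 10.
That gives a 4n+2 count (10, n = 2).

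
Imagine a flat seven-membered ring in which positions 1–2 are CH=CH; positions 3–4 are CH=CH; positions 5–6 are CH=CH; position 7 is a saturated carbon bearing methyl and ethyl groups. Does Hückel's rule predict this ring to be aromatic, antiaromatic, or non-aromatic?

Non-aromatic

The C(methyl)(ethyl) carbon is saturated: that saturated carbon is sp³ and has no p orbital in the ring π system. Conjugation is not continuous around the ring.
A ring that is not fully conjugated cannot be aromatic or antiaromatic regardless of its π-electron count.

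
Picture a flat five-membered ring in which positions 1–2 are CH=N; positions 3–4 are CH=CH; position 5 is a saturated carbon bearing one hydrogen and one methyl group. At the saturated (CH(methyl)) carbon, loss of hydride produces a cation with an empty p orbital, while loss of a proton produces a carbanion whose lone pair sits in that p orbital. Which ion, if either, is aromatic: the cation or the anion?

In either ion the ring is fully conjugated: every atom, including the new sp² carbon, supplies a p orbital.
Cation: 2 × 2 + 0 = 4 π electrons → 4(1), antiaromatic.
Anion: 2 × 2 + 2 = 6 π electrons → 4(1)+2, aromatic.

The anion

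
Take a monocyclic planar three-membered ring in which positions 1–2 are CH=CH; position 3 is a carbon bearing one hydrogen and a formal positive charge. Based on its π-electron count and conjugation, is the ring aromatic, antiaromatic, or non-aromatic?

Every ring atom contributes a p orbital perpendicular to the ring (the double-bond atoms are sp², each contributing one p electron; the carbocation has an empty p orbital), so the π system is cyclic and fully conjugated.
Counting π electrons: 1 × 2 = 2 from the double-bond unit + 0 from the CH(+) atom = 2.
Since 2 = 4·0 + 2, the ring meets the 4n+2 criterion.
(This ring is the cyclopropenyl cation.)

Aromatic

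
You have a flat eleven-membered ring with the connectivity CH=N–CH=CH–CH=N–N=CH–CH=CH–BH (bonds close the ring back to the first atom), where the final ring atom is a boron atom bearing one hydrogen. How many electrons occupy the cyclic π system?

10

The p orbitals form a continuous loop: each doubly-bonded ring atom is sp² with one p-orbital electron; each =N– nitrogen is pyridine-type (lone pair in the sp² plane, one electron in the p orbital); the boron has an empty p orbital. The ring is fully conjugated.
π-electron count: 5 × 2 = 10 from the double-bond units + 0 from the BH atom = 10.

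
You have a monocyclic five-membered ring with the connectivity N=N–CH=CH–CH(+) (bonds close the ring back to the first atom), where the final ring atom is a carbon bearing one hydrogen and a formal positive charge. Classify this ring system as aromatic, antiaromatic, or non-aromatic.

Antiaromatic

Check conjugation: the double-bond atoms are sp², each contributing one p electron; each =N– nitrogen is pyridine-type (lone pair in the sp² plane, one electron in the p orbital); the carbocation has an empty p orbital — every position has a p orbital, so the cyclic π system is continuous.
Tallying contributions gives 2 × 2 = 4 from the double-bond units + 0 from the CH(+) atom = 4.
4 is a 4n count (n = 1), so the planar conjugated ring is antiaromatic.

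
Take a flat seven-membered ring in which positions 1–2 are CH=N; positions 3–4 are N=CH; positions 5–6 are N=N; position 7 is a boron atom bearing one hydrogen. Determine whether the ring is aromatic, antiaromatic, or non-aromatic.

Aromatic

All ring atoms are sp² and supply a p orbital to the ring (the double-bond atoms are sp², each contributing one p electron; the doubly-bonded nitrogens are pyridine-type — their lone pairs lie in the ring plane, leaving one electron in the p orbital; the boron has an empty p orbital); the conjugation is uninterrupted.
Counting π electrons: 3 × 2 = 6 from the double-bond units + 0 from the BH atom = 6.
6 = 4(1) + 2, which satisfies Hückel's 4n+2 rule.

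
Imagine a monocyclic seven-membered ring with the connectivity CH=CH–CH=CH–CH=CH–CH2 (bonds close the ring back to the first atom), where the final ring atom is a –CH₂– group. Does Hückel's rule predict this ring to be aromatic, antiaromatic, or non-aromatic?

Non-aromatic

The CH2 position has four σ bonds — the tetrahedral CH₂ carbon is sp³ and has no p orbital in the ring π system — so the cyclic conjugation is interrupted.
Broken conjugation rules out both aromaticity and antiaromaticity.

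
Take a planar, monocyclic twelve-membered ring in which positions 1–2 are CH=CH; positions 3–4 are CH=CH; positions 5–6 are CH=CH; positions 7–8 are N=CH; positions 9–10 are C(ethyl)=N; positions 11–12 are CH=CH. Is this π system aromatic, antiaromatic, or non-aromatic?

Antiaromatic

Every ring atom contributes a p orbital perpendicular to the ring (the double-bond atoms are sp², each contributing one p electron; the doubly-bonded nitrogens are pyridine-type — their lone pairs lie in the ring plane, leaving one electron in the p orbital), so the π system is cyclic and fully conjugated.
π-electron count: 6 × 2 = 12 from the 6 double-bond units.
12 = 4(3); a planar, fully conjugated 4n system is antiaromatic.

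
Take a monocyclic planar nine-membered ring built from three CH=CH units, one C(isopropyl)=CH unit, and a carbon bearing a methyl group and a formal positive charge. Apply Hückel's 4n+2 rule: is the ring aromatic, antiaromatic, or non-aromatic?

Antiaromatic

Check conjugation: the double-bond atoms are sp², each contributing one p electron; the carbocation has an empty p orbital — every position has a p orbital, so the cyclic π system is continuous.
Counting π electrons: 4 × 2 = 8 from the double-bond units + 0 from the C(methyl)(+) atom = 8.
8 is a 4n count (n = 2), so the planar conjugated ring is antiaromatic.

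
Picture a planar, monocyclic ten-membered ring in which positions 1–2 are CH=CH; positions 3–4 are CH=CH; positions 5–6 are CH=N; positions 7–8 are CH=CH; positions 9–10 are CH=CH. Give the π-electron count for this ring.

All ring atoms are sp² and supply a p orbital to the ring (every atom in a ring double bond is sp² and brings one electron to the p orbital; the doubly-bonded nitrogens are pyridine-type — their lone pairs lie in the ring plane, leaving one electron in the p orbital); the conjugation is uninterrupted.
π-electron count: 5 × 2 = 10 from the 5 double-bond units.

10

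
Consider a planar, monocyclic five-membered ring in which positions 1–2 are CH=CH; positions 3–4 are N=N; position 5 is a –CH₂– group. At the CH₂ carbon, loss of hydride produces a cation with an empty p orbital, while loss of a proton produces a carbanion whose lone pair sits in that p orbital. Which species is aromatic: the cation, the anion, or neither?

In both ions every ring atom is sp² and contributes a p orbital, so both rings are fully conjugated.
Cation: 2 × 2 + 0 = 4 π electrons → 4(1), antiaromatic.
Anion: 2 × 2 + 2 = 6 π electrons → 4(1)+2, aromatic.

The anion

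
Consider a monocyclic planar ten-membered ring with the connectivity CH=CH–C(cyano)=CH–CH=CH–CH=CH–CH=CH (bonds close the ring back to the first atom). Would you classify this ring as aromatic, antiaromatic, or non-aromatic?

Aromatic

Check conjugation: each doubly-bonded ring atom is sp² with one p-orbital electron — every position has a p orbital, so the cyclic π system is continuous.
Counting π electrons: 5 × 2 = 10 from the 5 double-bond units.
With 10 π electrons (n = 2), the Hückel 4n+2 condition holds.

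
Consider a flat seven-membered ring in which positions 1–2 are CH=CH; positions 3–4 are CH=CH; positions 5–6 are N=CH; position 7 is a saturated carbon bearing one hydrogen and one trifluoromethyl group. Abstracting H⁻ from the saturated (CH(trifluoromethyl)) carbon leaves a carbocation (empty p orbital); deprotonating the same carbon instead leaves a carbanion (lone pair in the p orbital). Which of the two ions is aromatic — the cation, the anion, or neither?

The cation

In either ion the ring is fully conjugated: every atom, including the new sp² carbon, supplies a p orbital.
Cation: 3 × 2 + 0 = 6 π electrons → 4(1)+2, aromatic.
Anion: 3 × 2 + 2 = 8 π electrons → 4(2), antiaromatic.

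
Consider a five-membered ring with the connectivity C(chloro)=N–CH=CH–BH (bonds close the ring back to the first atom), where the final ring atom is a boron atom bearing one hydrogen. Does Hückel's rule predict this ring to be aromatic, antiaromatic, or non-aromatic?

Antiaromatic

The p orbitals form a continuous loop: the double-bond atoms are sp², each contributing one p electron; each sp² =N– keeps its lone pair in-plane and puts one electron into the π system; the boron has an empty p orbital. The ring is fully conjugated.
π-electron count: 2 × 2 = 4 from the double-bond units + 0 from the BH atom = 4.
A 4n π count (4, n = 1) in a planar conjugated ring means antiaromatic.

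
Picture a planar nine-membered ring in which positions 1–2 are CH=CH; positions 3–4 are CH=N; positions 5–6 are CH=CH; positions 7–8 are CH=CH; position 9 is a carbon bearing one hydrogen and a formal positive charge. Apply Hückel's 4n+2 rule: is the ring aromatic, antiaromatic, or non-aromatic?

Antiaromatic

Every ring atom contributes a p orbital perpendicular to the ring (each doubly-bonded ring atom is sp² with one p-orbital electron; each sp² =N– keeps its lone pair in-plane and puts one electron into the π system; the carbocation has an empty p orbital), so the π system is cyclic and fully conjugated.
Counting π electrons: 4 × 2 = 8 from the double-bond units + 0 from the CH(+) atom = 8.
With 8 = 4·2 π electrons, Hückel's rule classifies the planar ring as antiaromatic.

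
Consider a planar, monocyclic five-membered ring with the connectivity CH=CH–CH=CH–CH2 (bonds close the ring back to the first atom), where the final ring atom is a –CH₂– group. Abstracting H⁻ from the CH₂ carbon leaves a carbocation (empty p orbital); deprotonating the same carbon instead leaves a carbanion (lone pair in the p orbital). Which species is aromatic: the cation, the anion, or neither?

Both ions have a continuous loop of p orbitals — each ring atom is sp².
Cation: 2 × 2 + 0 = 4 π electrons → 4(1), antiaromatic.
Anion: 2 × 2 + 2 = 6 π electrons → 4(1)+2, aromatic.

The anion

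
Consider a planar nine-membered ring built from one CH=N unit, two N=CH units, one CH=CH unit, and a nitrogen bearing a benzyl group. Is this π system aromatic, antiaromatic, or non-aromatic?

Aromatic

Check conjugation: the double-bond atoms are sp², each contributing one p electron; each sp² =N– keeps its lone pair in-plane and puts one electron into the π system; the pyrrole-type nitrogen donates its lone pair from the p orbital — every position has a p orbital, so the cyclic π system is continuous.
π-electron count: 4 × 2 = 8 from the double-bond units + 2 from the N(benzyl) atom = 10.
With 10 π electrons (n = 2), the Hückel 4n+2 condition holds.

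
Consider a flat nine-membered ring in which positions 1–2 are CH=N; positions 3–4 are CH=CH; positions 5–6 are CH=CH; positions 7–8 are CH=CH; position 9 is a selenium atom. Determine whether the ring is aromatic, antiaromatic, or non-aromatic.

The p orbitals form a continuous loop: each doubly-bonded ring atom is sp² with one p-orbital electron; each sp² =N– keeps its lone pair in-plane and puts one electron into the π system; the selenium donates one lone pair from its p orbital. The ring is fully conjugated.
Adding the contributions, 4 × 2 = 8 from the double-bond units + 2 from the Se atom = 10.
That gives a 4n+2 count (10, n = 2).

Aromatic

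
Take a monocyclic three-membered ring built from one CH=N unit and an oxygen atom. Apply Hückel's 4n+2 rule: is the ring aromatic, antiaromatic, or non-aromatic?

Antiaromatic

Every ring atom contributes a p orbital perpendicular to the ring (the double-bond atoms are sp², each contributing one p electron; each =N– nitrogen is pyridine-type (lone pair in the sp² plane, one electron in the p orbital); the oxygen donates one lone pair from its p orbital), so the π system is cyclic and fully conjugated.
Tallying contributions gives 1 × 2 = 2 from the double-bond unit + 2 from the O atom = 4.
With 4 = 4·1 π electrons, Hückel's rule classifies the planar ring as antiaromatic.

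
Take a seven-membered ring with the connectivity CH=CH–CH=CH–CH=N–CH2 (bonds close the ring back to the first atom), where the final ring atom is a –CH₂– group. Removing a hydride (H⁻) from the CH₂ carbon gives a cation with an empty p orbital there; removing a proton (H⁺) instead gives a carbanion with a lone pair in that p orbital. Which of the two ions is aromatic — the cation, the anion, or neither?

The cation

In either ion the ring is fully conjugated: every atom, including the new sp² carbon, supplies a p orbital.
Cation: 3 × 2 + 0 = 6 π electrons → 4(1)+2, aromatic.
Anion: 3 × 2 + 2 = 8 π electrons → 4(2), antiaromatic.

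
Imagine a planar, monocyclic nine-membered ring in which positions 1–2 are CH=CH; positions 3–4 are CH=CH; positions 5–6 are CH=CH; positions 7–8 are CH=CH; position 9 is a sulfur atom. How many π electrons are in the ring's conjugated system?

All ring atoms are sp² and supply a p orbital to the ring (each doubly-bonded ring atom is sp² with one p-orbital electron; the sulfur donates one lone pair from its p orbital); the conjugation is uninterrupted.
Tallying contributions gives 4 × 2 = 8 from the double-bond units + 2 from the S atom = 10.

10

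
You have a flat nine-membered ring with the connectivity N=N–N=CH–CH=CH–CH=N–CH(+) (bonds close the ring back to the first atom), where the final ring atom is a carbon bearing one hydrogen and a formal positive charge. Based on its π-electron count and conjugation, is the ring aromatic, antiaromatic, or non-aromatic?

Antiaromatic

Every ring atom contributes a p orbital perpendicular to the ring (each doubly-bonded ring atom is sp² with one p-orbital electron; the doubly-bonded nitrogens are pyridine-type — their lone pairs lie in the ring plane, leaving one electron in the p orbital; the carbocation has an empty p orbital), so the π system is cyclic and fully conjugated.
π-electron count: 4 × 2 = 8 from the double-bond units + 0 from the CH(+) atom = 8.
8 is a 4n count (n = 2), so the planar conjugated ring is antiaromatic.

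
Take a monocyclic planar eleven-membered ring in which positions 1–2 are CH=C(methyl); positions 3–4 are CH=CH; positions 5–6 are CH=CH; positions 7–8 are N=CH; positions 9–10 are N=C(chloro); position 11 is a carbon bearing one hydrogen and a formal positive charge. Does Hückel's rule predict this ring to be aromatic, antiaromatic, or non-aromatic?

Aromatic

Check conjugation: each doubly-bonded ring atom is sp² with one p-orbital electron; each =N– nitrogen is pyridine-type (lone pair in the sp² plane, one electron in the p orbital); the carbocation has an empty p orbital — every position has a p orbital, so the cyclic π system is continuous.
Counting π electrons: 5 × 2 = 10 from the double-bond units + 0 from the CH(+) atom = 10.
With 10 π electrons (n = 2), the Hückel 4n+2 condition holds.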